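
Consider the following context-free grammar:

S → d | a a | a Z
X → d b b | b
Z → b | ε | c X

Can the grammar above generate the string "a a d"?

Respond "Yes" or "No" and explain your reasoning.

No - no valid derivation exists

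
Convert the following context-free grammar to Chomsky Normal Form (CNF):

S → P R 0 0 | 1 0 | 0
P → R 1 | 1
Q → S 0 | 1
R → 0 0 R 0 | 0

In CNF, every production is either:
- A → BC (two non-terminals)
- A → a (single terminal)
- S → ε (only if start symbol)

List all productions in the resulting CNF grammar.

T0 → 0; T1 → 1; S → 0; P → 1; Q → 1; R → 0; S → P X0; X0 → R X1; X1 → T0 T0; S → T1 T0; P → R T1; Q → S T0; R → T0 X2; X2 → T0 X3; X3 → R T0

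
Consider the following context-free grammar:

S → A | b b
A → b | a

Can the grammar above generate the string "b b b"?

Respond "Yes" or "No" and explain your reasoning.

No - no valid derivation exists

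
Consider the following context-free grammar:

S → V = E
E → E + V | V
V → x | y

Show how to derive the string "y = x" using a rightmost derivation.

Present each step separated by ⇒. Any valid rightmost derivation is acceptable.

S ⇒ V = E ⇒ V = V ⇒ V = x ⇒ y = x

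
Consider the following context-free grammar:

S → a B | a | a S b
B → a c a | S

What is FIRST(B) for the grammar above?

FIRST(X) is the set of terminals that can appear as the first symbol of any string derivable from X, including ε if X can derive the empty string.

We compute FIRST(B) using the standard algorithm.
FIRST(B) = {a}
FIRST(S) = {a}
Therefore, FIRST(B) = {a}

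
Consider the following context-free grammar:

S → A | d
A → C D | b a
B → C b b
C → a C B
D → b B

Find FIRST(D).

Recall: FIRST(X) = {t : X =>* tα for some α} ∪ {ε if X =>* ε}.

We compute FIRST(D) using the standard algorithm.
FIRST(A) = {a, b}
FIRST(B) = {a}
FIRST(C) = {a}
FIRST(D) = {b}
FIRST(S) = {a, b, d}
Therefore, FIRST(D) = {b}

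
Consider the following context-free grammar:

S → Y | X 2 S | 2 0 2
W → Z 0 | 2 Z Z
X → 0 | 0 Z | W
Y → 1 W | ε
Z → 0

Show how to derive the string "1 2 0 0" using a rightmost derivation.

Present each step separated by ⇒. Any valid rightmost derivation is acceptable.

S ⇒ Y ⇒ 1 W ⇒ 1 2 Z Z ⇒ 1 2 Z 0 ⇒ 1 2 0 0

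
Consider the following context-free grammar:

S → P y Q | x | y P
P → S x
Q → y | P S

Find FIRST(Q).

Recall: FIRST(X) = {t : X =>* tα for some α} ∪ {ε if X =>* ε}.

We compute FIRST(Q) using the standard algorithm.
FIRST(P) = {x, y}
FIRST(Q) = {x, y}
FIRST(S) = {x, y}
Therefore, FIRST(Q) = {x, y}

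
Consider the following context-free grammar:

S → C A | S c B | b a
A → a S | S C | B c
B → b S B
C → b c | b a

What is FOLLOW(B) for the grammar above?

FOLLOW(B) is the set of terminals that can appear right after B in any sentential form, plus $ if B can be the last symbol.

We compute FOLLOW(B) using the standard algorithm.
FOLLOW(S) starts with {$}.
FIRST(A) = {a, b}
FIRST(B) = {b}
FIRST(C) = {b}
FIRST(S) = {b}
FOLLOW(A) = {$, b, c}
FOLLOW(B) = {$, b, c}
FOLLOW(C) = {$, a, b, c}
FOLLOW(S) = {$, b, c}
Therefore, FOLLOW(B) = {$, b, c}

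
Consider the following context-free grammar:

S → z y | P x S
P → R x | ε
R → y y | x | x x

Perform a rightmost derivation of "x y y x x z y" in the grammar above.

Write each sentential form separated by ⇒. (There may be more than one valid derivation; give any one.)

S ⇒ P x S ⇒ P x P x S ⇒ P x P x z y ⇒ P x R x x z y ⇒ P x y y x x z y ⇒ x y y x x z y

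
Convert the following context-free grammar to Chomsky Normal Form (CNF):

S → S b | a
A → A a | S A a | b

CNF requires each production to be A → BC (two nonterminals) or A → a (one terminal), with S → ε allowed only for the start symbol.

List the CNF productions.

TB → b; S → a; TA → a; A → b; S → S TB; A → A TA; A → S X0; X0 → A TA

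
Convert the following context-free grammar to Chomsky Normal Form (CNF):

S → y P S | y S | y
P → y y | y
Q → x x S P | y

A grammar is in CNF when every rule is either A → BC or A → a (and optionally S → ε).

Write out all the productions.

TY → y; S → y; P → y; TX → x; Q → y; S → TY X0; X0 → P S; S → TY S; P → TY TY; Q → TX X1; X1 → TX X2; X2 → S P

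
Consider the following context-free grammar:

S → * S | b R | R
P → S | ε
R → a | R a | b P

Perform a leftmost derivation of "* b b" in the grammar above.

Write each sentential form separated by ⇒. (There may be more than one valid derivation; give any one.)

S ⇒ * S ⇒ * b R ⇒ * b b P ⇒ * b b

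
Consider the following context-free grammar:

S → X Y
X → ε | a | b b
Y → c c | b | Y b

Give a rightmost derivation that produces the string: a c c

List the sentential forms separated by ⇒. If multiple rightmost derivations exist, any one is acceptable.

S ⇒ X Y ⇒ X c c ⇒ a c c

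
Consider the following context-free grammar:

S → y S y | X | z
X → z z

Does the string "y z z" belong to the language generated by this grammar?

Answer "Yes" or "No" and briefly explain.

No - no valid derivation exists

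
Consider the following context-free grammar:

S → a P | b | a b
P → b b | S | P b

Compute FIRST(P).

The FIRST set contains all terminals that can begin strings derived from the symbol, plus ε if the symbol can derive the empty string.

We compute FIRST(P) using the standard algorithm.
FIRST(P) = {a, b}
FIRST(S) = {a, b}
Therefore, FIRST(P) = {a, b}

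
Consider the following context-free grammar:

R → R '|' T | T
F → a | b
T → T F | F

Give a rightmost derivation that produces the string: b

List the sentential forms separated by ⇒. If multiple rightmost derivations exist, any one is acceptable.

R ⇒ T ⇒ F ⇒ b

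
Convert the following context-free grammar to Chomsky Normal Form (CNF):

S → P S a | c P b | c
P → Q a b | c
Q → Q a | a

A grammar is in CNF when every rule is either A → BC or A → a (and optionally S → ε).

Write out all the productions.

TA → a; TC → c; TB → b; S → c; P → c; Q → a; S → P X0; X0 → S TA; S → TC X1; X1 → P TB; P → Q X2; X2 → TA TB; Q → Q TA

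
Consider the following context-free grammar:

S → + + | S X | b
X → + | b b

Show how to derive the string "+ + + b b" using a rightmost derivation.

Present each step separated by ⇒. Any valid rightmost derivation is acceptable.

S ⇒ S X ⇒ S b b ⇒ S X b b ⇒ S + b b ⇒ + + + b b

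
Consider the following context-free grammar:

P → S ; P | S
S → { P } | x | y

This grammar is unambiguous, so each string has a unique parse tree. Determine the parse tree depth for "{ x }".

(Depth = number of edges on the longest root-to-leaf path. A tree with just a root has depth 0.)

4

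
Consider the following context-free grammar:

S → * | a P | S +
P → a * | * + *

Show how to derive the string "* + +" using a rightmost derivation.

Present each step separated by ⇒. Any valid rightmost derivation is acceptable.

S ⇒ S + ⇒ S + + ⇒ * + +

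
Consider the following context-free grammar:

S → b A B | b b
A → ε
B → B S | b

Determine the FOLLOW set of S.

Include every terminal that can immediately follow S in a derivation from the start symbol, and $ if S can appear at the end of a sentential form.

We compute FOLLOW(S) using the standard algorithm.
FOLLOW(S) starts with {$}.
FIRST(A) = {ε}
FIRST(B) = {b}
FIRST(S) = {b}
FOLLOW(A) = {b}
FOLLOW(B) = {$, b}
FOLLOW(S) = {$, b}
Therefore, FOLLOW(S) = {$, b}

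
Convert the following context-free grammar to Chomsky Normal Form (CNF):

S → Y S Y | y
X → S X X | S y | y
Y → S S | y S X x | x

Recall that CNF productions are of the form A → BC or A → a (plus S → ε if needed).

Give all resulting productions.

S → y; TY → y; X → y; TX → x; Y → x; S → Y X0; X0 → S Y; X → S X1; X1 → X X; X → S TY; Y → S S; Y → TY X2; X2 → S X3; X3 → X TX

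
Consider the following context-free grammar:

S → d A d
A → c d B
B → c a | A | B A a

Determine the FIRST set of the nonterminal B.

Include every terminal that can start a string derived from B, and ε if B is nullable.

We compute FIRST(B) using the standard algorithm.
FIRST(A) = {c}
FIRST(B) = {c}
FIRST(S) = {d}
Therefore, FIRST(B) = {c}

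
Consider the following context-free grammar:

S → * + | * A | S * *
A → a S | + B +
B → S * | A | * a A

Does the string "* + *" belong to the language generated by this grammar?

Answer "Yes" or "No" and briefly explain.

No - no valid derivation exists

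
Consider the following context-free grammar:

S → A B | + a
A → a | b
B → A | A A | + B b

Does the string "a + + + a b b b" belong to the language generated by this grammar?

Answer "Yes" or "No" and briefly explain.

Yes - a valid derivation exists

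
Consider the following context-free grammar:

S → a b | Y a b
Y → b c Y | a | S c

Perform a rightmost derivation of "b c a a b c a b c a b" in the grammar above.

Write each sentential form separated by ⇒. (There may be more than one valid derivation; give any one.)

S ⇒ Y a b ⇒ b c Y a b ⇒ b c S c a b ⇒ b c Y a b c a b ⇒ b c S c a b c a b ⇒ b c Y a b c a b c a b ⇒ b c a a b c a b c a b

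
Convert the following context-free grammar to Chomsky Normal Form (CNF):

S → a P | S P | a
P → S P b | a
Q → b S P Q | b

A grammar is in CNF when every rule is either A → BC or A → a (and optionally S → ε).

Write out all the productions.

TA → a; S → a; TB → b; P → a; Q → b; S → TA P; S → S P; P → S X0; X0 → P TB; Q → TB X1; X1 → S X2; X2 → P Q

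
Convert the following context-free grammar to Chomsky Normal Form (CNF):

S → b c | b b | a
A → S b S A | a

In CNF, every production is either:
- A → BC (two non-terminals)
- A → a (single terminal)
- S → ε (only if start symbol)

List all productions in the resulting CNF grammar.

TB → b; TC → c; S → a; A → a; S → TB TC; S → TB TB; A → S X0; X0 → TB X1; X1 → S A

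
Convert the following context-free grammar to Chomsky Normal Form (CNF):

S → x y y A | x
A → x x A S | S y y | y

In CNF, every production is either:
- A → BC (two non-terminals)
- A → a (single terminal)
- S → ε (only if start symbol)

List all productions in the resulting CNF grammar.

TX → x; TY → y; S → x; A → y; S → TX X0; X0 → TY X1; X1 → TY A; A → TX X2; X2 → TX X3; X3 → A S; A → S X4; X4 → TY TY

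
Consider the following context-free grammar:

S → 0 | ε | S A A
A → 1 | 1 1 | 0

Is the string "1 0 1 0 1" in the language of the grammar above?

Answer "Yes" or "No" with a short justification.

No - no valid derivation exists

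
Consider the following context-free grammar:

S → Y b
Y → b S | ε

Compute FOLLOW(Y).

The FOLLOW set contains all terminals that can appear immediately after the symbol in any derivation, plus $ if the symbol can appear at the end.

We compute FOLLOW(Y) using the standard algorithm.
FOLLOW(S) starts with {$}.
FIRST(S) = {b}
FIRST(Y) = {b, ε}
FOLLOW(S) = {$, b}
FOLLOW(Y) = {b}
Therefore, FOLLOW(Y) = {b}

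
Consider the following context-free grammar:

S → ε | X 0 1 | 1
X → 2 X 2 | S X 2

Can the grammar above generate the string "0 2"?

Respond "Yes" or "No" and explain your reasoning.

No - no valid derivation exists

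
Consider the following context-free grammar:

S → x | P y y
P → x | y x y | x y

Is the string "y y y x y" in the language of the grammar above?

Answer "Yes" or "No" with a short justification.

No - no valid derivation exists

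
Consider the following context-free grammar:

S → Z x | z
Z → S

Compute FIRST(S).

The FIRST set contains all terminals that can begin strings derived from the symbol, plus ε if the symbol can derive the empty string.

We compute FIRST(S) using the standard algorithm.
FIRST(S) = {z}
FIRST(Z) = {z}
Therefore, FIRST(S) = {z}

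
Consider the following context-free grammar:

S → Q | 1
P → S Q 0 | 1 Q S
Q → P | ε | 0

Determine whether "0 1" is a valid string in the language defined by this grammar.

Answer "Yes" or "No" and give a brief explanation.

No - no valid derivation exists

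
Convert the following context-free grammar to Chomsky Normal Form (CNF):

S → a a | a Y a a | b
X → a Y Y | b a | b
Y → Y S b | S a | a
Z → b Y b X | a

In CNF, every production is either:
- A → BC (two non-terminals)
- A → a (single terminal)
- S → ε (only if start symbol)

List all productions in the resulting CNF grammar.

TA → a; S → b; TB → b; X → b; Y → a; Z → a; S → TA TA; S → TA X0; X0 → Y X1; X1 → TA TA; X → TA X2; X2 → Y Y; X → TB TA; Y → Y X3; X3 → S TB; Y → S TA; Z → TB X4; X4 → Y X5; X5 → TB X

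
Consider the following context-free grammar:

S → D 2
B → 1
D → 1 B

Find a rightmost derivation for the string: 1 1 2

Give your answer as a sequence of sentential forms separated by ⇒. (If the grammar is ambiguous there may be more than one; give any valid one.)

S ⇒ D 2 ⇒ 1 B 2 ⇒ 1 1 2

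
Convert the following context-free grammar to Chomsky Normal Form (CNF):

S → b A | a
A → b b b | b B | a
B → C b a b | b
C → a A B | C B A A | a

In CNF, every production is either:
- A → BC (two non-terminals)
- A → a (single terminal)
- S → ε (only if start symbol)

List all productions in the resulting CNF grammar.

TB → b; S → a; A → a; TA → a; B → b; C → a; S → TB A; A → TB X0; X0 → TB TB; A → TB B; B → C X1; X1 → TB X2; X2 → TA TB; C → TA X3; X3 → A B; C → C X4; X4 → B X5; X5 → A A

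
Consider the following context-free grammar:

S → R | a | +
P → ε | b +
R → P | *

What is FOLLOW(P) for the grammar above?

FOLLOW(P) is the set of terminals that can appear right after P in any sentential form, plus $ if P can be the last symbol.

We compute FOLLOW(P) using the standard algorithm.
FOLLOW(S) starts with {$}.
FIRST(P) = {b, ε}
FIRST(R) = {*, b, ε}
FIRST(S) = {*, +, a, b, ε}
FOLLOW(P) = {$}
FOLLOW(R) = {$}
FOLLOW(S) = {$}
Therefore, FOLLOW(P) = {$}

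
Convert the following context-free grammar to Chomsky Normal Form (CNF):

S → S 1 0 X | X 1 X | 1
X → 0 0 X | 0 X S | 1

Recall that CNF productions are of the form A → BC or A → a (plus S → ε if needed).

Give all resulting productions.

T1 → 1; T0 → 0; S → 1; X → 1; S → S X0; X0 → T1 X1; X1 → T0 X; S → X X2; X2 → T1 X; X → T0 X3; X3 → T0 X; X → T0 X4; X4 → X S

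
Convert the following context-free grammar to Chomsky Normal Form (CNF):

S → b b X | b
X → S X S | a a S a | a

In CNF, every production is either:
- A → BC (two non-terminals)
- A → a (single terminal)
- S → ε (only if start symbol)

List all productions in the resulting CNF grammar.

TB → b; S → b; TA → a; X → a; S → TB X0; X0 → TB X; X → S X1; X1 → X S; X → TA X2; X2 → TA X3; X3 → S TA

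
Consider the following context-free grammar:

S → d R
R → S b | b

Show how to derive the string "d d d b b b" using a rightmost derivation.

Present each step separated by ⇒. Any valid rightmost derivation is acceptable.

S ⇒ d R ⇒ d S b ⇒ d d R b ⇒ d d S b b ⇒ d d d R b b ⇒ d d d b b b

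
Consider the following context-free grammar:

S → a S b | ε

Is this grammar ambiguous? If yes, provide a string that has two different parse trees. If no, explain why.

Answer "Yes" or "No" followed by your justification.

No - the grammar is unambiguous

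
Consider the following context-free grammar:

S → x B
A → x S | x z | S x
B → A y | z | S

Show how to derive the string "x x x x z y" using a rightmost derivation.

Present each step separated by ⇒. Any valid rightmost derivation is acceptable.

S ⇒ x B ⇒ x A y ⇒ x x S y ⇒ x x x B y ⇒ x x x S y ⇒ x x x x B y ⇒ x x x x z y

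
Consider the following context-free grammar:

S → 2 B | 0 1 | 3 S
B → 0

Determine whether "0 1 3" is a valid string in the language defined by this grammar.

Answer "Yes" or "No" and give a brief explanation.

No - no valid derivation exists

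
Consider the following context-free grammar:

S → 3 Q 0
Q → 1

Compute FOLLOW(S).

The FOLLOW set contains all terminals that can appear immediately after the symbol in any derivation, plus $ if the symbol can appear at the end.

We compute FOLLOW(S) using the standard algorithm.
FOLLOW(S) starts with {$}.
FIRST(Q) = {1}
FIRST(S) = {3}
FOLLOW(Q) = {0}
FOLLOW(S) = {$}
Therefore, FOLLOW(S) = {$}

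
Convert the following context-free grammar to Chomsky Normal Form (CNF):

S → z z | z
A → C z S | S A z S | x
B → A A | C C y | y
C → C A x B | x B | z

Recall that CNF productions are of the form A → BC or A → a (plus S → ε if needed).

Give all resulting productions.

TZ → z; S → z; A → x; TY → y; B → y; TX → x; C → z; S → TZ TZ; A → C X0; X0 → TZ S; A → S X1; X1 → A X2; X2 → TZ S; B → A A; B → C X3; X3 → C TY; C → C X4; X4 → A X5; X5 → TX B; C → TX B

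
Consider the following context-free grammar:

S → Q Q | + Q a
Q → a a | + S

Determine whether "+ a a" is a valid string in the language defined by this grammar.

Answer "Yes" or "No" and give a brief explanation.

No - no valid derivation exists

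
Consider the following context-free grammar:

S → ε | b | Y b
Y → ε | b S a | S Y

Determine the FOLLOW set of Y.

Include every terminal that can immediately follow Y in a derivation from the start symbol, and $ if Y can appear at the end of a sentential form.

We compute FOLLOW(Y) using the standard algorithm.
FOLLOW(S) starts with {$}.
FIRST(S) = {b, ε}
FIRST(Y) = {b, ε}
FOLLOW(S) = {$, a, b}
FOLLOW(Y) = {b}
Therefore, FOLLOW(Y) = {b}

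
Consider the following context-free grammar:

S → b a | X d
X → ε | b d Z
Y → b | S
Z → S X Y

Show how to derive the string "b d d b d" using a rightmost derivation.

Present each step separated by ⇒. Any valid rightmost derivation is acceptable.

S ⇒ X d ⇒ b d Z d ⇒ b d S X Y d ⇒ b d S X b d ⇒ b d S b d ⇒ b d X d b d ⇒ b d d b d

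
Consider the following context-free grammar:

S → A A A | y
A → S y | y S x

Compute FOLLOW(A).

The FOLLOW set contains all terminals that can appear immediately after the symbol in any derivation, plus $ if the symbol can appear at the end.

We compute FOLLOW(A) using the standard algorithm.
FOLLOW(S) starts with {$}.
FIRST(A) = {y}
FIRST(S) = {y}
FOLLOW(A) = {$, x, y}
FOLLOW(S) = {$, x, y}
Therefore, FOLLOW(A) = {$, x, y}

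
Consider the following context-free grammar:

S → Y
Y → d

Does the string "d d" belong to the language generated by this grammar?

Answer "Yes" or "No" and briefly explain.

No - no valid derivation exists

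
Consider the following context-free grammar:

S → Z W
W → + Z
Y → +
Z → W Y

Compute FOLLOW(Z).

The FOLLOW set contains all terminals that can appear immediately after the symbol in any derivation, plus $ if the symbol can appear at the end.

We compute FOLLOW(Z) using the standard algorithm.
FOLLOW(S) starts with {$}.
FIRST(S) = {+}
FIRST(W) = {+}
FIRST(Y) = {+}
FIRST(Z) = {+}
FOLLOW(S) = {$}
FOLLOW(W) = {$, +}
FOLLOW(Y) = {$, +}
FOLLOW(Z) = {$, +}
Therefore, FOLLOW(Z) = {$, +}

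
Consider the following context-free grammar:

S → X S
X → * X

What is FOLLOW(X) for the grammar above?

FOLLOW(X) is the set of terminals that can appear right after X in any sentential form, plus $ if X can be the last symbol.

We compute FOLLOW(X) using the standard algorithm.
FOLLOW(S) starts with {$}.
FIRST(S) = {*}
FIRST(X) = {*}
FOLLOW(S) = {$}
FOLLOW(X) = {*}
Therefore, FOLLOW(X) = {*}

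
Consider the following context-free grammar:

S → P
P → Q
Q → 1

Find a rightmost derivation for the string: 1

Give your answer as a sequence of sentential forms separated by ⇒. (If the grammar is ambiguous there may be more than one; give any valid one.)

S ⇒ P ⇒ Q ⇒ 1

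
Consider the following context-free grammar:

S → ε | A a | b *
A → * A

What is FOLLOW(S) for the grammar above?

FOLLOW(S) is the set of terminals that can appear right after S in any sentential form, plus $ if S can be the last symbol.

We compute FOLLOW(S) using the standard algorithm.
FOLLOW(S) starts with {$}.
FIRST(A) = {*}
FIRST(S) = {*, b, ε}
FOLLOW(A) = {a}
FOLLOW(S) = {$}
Therefore, FOLLOW(S) = {$}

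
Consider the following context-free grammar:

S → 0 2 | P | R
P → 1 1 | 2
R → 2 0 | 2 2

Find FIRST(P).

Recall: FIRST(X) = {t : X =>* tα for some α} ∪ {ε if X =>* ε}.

We compute FIRST(P) using the standard algorithm.
FIRST(P) = {1, 2}
FIRST(R) = {2}
FIRST(S) = {0, 1, 2}
Therefore, FIRST(P) = {1, 2}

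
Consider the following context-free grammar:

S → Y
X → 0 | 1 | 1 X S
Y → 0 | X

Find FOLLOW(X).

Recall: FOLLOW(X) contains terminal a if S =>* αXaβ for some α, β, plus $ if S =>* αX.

We compute FOLLOW(X) using the standard algorithm.
FOLLOW(S) starts with {$}.
FIRST(S) = {0, 1}
FIRST(X) = {0, 1}
FIRST(Y) = {0, 1}
FOLLOW(S) = {$, 0, 1}
FOLLOW(X) = {$, 0, 1}
FOLLOW(Y) = {$, 0, 1}
Therefore, FOLLOW(X) = {$, 0, 1}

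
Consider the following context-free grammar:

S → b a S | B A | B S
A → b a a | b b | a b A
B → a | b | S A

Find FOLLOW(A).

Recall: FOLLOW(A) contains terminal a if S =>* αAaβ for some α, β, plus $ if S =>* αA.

We compute FOLLOW(A) using the standard algorithm.
FOLLOW(S) starts with {$}.
FIRST(A) = {a, b}
FIRST(B) = {a, b}
FIRST(S) = {a, b}
FOLLOW(A) = {$, a, b}
FOLLOW(B) = {a, b}
FOLLOW(S) = {$, a, b}
Therefore, FOLLOW(A) = {$, a, b}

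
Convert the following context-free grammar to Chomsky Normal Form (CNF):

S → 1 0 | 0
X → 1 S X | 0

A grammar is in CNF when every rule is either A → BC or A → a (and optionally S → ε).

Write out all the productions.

T1 → 1; T0 → 0; S → 0; X → 0; S → T1 T0; X → T1 X0; X0 → S X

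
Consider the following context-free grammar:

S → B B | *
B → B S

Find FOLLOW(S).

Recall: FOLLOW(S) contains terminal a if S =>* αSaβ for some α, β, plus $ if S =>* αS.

We compute FOLLOW(S) using the standard algorithm.
FOLLOW(S) starts with {$}.
FIRST(B) = {}
FIRST(S) = {*}
FOLLOW(B) = {$, *}
FOLLOW(S) = {$, *}
Therefore, FOLLOW(S) = {$, *}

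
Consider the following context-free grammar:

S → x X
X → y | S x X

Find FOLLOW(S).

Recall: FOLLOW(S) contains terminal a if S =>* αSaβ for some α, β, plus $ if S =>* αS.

We compute FOLLOW(S) using the standard algorithm.
FOLLOW(S) starts with {$}.
FIRST(S) = {x}
FIRST(X) = {x, y}
FOLLOW(S) = {$, x}
FOLLOW(X) = {$, x}
Therefore, FOLLOW(S) = {$, x}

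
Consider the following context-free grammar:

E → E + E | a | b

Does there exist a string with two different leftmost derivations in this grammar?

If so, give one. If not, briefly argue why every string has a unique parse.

Yes - the string 'a + a + b + a + a' has two distinct leftmost derivations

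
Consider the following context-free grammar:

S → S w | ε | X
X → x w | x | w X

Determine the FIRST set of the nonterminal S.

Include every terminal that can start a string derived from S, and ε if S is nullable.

We compute FIRST(S) using the standard algorithm.
FIRST(S) = {w, x, ε}
FIRST(X) = {w, x}
Therefore, FIRST(S) = {w, x, ε}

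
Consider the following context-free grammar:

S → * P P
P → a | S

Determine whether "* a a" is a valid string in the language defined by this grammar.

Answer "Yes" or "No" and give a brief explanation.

Yes - a valid derivation exists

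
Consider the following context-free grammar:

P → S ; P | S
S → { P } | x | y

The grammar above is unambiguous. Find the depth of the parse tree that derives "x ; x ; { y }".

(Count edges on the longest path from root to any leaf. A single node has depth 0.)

6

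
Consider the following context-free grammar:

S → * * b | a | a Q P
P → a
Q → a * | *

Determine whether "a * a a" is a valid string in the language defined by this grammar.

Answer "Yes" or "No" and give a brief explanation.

No - no valid derivation exists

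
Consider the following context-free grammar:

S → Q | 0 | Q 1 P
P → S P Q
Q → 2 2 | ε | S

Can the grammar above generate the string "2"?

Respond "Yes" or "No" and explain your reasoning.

No - no valid derivation exists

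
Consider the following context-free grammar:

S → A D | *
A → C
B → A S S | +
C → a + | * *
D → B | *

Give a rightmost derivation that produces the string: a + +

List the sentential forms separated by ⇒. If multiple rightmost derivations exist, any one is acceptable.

S ⇒ A D ⇒ A B ⇒ A + ⇒ C + ⇒ a + +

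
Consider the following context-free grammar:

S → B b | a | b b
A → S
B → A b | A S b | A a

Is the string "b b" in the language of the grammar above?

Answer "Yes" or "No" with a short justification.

Yes - a valid derivation exists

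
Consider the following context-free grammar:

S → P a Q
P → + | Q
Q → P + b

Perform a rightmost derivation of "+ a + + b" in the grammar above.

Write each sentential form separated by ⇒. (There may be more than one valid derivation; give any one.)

S ⇒ P a Q ⇒ P a P + b ⇒ P a + + b ⇒ + a + + b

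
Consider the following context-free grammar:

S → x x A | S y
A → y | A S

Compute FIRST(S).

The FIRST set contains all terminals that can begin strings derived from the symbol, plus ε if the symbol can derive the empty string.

We compute FIRST(S) using the standard algorithm.
FIRST(A) = {y}
FIRST(S) = {x}
Therefore, FIRST(S) = {x}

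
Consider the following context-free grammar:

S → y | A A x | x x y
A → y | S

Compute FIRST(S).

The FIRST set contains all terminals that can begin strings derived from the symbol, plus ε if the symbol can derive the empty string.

We compute FIRST(S) using the standard algorithm.
FIRST(A) = {x, y}
FIRST(S) = {x, y}
Therefore, FIRST(S) = {x, y}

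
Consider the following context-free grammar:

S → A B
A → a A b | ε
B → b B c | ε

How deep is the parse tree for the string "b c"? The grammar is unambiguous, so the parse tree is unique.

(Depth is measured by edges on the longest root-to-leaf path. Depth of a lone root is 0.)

3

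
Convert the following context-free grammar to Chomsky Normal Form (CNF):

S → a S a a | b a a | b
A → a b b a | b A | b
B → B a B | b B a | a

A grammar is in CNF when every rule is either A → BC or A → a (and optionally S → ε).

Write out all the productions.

TA → a; TB → b; S → b; A → b; B → a; S → TA X0; X0 → S X1; X1 → TA TA; S → TB X2; X2 → TA TA; A → TA X3; X3 → TB X4; X4 → TB TA; A → TB A; B → B X5; X5 → TA B; B → TB X6; X6 → B TA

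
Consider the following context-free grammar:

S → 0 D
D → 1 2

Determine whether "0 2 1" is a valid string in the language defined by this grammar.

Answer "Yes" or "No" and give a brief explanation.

No - no valid derivation exists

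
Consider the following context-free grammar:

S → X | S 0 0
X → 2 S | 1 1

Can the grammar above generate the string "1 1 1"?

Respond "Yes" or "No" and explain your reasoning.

No - no valid derivation exists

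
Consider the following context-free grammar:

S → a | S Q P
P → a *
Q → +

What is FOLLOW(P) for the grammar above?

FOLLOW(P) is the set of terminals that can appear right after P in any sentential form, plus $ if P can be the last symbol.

We compute FOLLOW(P) using the standard algorithm.
FOLLOW(S) starts with {$}.
FIRST(P) = {a}
FIRST(Q) = {+}
FIRST(S) = {a}
FOLLOW(P) = {$, +}
FOLLOW(Q) = {a}
FOLLOW(S) = {$, +}
Therefore, FOLLOW(P) = {$, +}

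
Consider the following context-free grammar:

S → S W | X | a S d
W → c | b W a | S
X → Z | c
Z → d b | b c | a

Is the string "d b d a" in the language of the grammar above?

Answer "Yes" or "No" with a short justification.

No - no valid derivation exists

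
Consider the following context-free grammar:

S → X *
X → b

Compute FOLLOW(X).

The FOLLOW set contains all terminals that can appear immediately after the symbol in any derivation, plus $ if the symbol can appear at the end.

We compute FOLLOW(X) using the standard algorithm.
FOLLOW(S) starts with {$}.
FIRST(S) = {b}
FIRST(X) = {b}
FOLLOW(S) = {$}
FOLLOW(X) = {*}
Therefore, FOLLOW(X) = {*}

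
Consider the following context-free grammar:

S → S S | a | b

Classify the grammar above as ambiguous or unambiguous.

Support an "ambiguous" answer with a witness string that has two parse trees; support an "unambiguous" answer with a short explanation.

Ambiguous - the string 'b a b a' has two distinct parse trees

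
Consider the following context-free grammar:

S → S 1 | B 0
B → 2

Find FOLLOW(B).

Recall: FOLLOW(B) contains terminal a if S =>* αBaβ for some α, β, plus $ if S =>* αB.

We compute FOLLOW(B) using the standard algorithm.
FOLLOW(S) starts with {$}.
FIRST(B) = {2}
FIRST(S) = {2}
FOLLOW(B) = {0}
FOLLOW(S) = {$, 1}
Therefore, FOLLOW(B) = {0}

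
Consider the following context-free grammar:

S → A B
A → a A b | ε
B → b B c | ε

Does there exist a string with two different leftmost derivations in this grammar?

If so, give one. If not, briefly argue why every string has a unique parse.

No - every string in the language has a unique leftmost derivation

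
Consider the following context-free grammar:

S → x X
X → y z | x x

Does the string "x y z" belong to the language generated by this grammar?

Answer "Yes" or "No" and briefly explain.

Yes - a valid derivation exists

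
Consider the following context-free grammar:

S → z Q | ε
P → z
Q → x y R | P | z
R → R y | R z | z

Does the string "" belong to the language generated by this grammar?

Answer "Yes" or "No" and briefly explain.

Yes - a valid derivation exists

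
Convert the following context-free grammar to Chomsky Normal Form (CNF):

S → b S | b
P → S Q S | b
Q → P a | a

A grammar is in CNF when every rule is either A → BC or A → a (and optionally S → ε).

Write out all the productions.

TB → b; S → b; P → b; TA → a; Q → a; S → TB S; P → S X0; X0 → Q S; Q → P TA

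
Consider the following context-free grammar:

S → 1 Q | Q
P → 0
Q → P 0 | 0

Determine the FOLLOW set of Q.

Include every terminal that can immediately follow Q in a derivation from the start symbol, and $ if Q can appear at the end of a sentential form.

We compute FOLLOW(Q) using the standard algorithm.
FOLLOW(S) starts with {$}.
FIRST(P) = {0}
FIRST(Q) = {0}
FIRST(S) = {0, 1}
FOLLOW(P) = {0}
FOLLOW(Q) = {$}
FOLLOW(S) = {$}
Therefore, FOLLOW(Q) = {$}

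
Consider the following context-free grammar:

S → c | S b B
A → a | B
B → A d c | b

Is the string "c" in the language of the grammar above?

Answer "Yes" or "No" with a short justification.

Yes - a valid derivation exists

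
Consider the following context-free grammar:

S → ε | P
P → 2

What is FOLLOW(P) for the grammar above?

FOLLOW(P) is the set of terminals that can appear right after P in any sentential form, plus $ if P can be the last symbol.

We compute FOLLOW(P) using the standard algorithm.
FOLLOW(S) starts with {$}.
FIRST(P) = {2}
FIRST(S) = {2, ε}
FOLLOW(P) = {$}
FOLLOW(S) = {$}
Therefore, FOLLOW(P) = {$}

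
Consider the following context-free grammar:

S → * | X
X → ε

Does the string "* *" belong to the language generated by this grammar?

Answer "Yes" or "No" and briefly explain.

No - no valid derivation exists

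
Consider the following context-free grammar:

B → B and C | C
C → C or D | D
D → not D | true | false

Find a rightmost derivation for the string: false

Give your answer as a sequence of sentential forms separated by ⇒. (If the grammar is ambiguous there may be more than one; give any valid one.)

B ⇒ C ⇒ D ⇒ false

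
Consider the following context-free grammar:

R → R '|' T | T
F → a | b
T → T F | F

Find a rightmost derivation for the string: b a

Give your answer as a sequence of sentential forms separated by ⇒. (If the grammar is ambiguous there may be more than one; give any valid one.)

R ⇒ T ⇒ T F ⇒ T a ⇒ F a ⇒ b a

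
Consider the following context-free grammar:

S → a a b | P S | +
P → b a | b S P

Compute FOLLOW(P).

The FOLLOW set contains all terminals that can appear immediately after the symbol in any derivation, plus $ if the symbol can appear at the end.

We compute FOLLOW(P) using the standard algorithm.
FOLLOW(S) starts with {$}.
FIRST(P) = {b}
FIRST(S) = {+, a, b}
FOLLOW(P) = {+, a, b}
FOLLOW(S) = {$, b}
Therefore, FOLLOW(P) = {+, a, b}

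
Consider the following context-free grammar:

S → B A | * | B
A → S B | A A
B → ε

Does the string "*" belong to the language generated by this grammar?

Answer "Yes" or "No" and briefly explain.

Yes - a valid derivation exists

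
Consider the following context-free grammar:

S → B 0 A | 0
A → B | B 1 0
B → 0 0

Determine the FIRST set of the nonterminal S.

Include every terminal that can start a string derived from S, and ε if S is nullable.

We compute FIRST(S) using the standard algorithm.
FIRST(A) = {0}
FIRST(B) = {0}
FIRST(S) = {0}
Therefore, FIRST(S) = {0}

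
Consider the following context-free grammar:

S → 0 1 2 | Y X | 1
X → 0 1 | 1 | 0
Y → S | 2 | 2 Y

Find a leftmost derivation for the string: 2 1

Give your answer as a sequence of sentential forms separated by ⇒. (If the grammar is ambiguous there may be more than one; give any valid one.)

S ⇒ Y X ⇒ 2 X ⇒ 2 1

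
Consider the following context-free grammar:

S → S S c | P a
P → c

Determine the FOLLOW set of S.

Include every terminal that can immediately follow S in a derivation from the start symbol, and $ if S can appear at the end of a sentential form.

We compute FOLLOW(S) using the standard algorithm.
FOLLOW(S) starts with {$}.
FIRST(P) = {c}
FIRST(S) = {c}
FOLLOW(P) = {a}
FOLLOW(S) = {$, c}
Therefore, FOLLOW(S) = {$, c}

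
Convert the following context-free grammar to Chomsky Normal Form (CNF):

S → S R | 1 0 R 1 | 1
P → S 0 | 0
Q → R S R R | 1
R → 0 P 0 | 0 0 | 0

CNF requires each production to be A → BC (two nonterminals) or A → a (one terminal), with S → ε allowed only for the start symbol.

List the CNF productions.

T1 → 1; T0 → 0; S → 1; P → 0; Q → 1; R → 0; S → S R; S → T1 X0; X0 → T0 X1; X1 → R T1; P → S T0; Q → R X2; X2 → S X3; X3 → R R; R → T0 X4; X4 → P T0; R → T0 T0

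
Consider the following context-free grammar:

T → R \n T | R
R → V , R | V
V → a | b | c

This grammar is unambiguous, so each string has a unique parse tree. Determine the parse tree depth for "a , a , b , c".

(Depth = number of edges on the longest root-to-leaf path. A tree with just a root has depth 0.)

6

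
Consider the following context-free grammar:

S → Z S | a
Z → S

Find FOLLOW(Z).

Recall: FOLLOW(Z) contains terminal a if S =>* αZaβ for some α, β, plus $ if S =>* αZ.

We compute FOLLOW(Z) using the standard algorithm.
FOLLOW(S) starts with {$}.
FIRST(S) = {a}
FIRST(Z) = {a}
FOLLOW(S) = {$, a}
FOLLOW(Z) = {a}
Therefore, FOLLOW(Z) = {a}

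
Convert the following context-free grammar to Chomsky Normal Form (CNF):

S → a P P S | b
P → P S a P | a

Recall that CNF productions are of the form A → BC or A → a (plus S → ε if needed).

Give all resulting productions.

TA → a; S → b; P → a; S → TA X0; X0 → P X1; X1 → P S; P → P X2; X2 → S X3; X3 → TA P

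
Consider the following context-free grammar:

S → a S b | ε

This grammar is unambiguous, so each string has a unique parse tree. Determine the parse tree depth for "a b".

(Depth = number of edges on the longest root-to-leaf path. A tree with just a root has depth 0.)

2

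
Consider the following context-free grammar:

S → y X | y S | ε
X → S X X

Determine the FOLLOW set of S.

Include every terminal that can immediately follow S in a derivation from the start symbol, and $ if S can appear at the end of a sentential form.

We compute FOLLOW(S) using the standard algorithm.
FOLLOW(S) starts with {$}.
FIRST(S) = {y, ε}
FIRST(X) = {y}
FOLLOW(S) = {$, y}
FOLLOW(X) = {$, y}
Therefore, FOLLOW(S) = {$, y}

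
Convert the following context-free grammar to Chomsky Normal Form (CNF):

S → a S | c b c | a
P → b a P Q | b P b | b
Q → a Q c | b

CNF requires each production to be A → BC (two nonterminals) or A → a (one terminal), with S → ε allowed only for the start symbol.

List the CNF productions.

TA → a; TC → c; TB → b; S → a; P → b; Q → b; S → TA S; S → TC X0; X0 → TB TC; P → TB X1; X1 → TA X2; X2 → P Q; P → TB X3; X3 → P TB; Q → TA X4; X4 → Q TC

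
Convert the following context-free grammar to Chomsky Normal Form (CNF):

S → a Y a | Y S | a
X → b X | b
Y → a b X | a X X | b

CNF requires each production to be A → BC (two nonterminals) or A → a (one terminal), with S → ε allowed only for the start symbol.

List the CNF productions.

TA → a; S → a; TB → b; X → b; Y → b; S → TA X0; X0 → Y TA; S → Y S; X → TB X; Y → TA X1; X1 → TB X; Y → TA X2; X2 → X X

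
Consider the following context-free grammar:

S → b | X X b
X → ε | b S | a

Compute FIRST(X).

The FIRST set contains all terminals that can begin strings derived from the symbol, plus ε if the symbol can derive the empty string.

We compute FIRST(X) using the standard algorithm.
FIRST(S) = {a, b}
FIRST(X) = {a, b, ε}
Therefore, FIRST(X) = {a, b, ε}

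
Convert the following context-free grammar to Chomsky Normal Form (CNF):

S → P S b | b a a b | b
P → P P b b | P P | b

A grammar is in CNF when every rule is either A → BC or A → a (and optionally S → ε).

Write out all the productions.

TB → b; TA → a; S → b; P → b; S → P X0; X0 → S TB; S → TB X1; X1 → TA X2; X2 → TA TB; P → P X3; X3 → P X4; X4 → TB TB; P → P P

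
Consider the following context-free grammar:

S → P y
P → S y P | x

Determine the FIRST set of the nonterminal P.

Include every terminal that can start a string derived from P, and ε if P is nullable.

We compute FIRST(P) using the standard algorithm.
FIRST(P) = {x}
FIRST(S) = {x}
Therefore, FIRST(P) = {x}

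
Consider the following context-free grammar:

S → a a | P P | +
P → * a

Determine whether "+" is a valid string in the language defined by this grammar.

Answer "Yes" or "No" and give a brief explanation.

Yes - a valid derivation exists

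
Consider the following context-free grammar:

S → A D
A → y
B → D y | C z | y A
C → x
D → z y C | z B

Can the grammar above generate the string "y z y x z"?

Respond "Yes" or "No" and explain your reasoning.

No - no valid derivation exists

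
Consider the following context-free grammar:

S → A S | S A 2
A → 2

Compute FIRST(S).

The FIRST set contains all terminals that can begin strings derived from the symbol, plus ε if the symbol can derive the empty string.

We compute FIRST(S) using the standard algorithm.
FIRST(A) = {2}
FIRST(S) = {2}
Therefore, FIRST(S) = {2}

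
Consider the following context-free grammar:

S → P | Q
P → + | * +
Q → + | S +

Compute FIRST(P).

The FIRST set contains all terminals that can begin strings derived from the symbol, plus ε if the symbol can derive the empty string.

We compute FIRST(P) using the standard algorithm.
FIRST(P) = {*, +}
FIRST(Q) = {*, +}
FIRST(S) = {*, +}
Therefore, FIRST(P) = {*, +}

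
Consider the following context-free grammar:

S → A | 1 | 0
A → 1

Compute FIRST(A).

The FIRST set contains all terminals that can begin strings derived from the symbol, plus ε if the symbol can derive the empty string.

We compute FIRST(A) using the standard algorithm.
FIRST(A) = {1}
FIRST(S) = {0, 1}
Therefore, FIRST(A) = {1}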